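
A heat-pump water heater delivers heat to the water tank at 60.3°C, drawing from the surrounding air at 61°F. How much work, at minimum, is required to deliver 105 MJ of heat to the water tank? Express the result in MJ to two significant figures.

In absolute terms T_C = 289.26 K and T_H = 333.45 K, so ΔT = 44.19 K.
The reversible limit is COP_HP = T_H/ΔT = 7.546, so W_min = Q_H/COP = Q_H·ΔT/T_H.
W_min = 105.0 × 44.19/333.45 = 13.91 MJ.

14 MJ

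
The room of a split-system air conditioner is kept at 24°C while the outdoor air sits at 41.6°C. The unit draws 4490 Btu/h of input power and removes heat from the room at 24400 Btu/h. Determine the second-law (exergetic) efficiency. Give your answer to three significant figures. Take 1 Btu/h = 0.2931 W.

0.322

COP_actual = Q̇_C/Ẇ = 24400/4490 = 5.434.
In absolute terms T_C = 297.15 K and T_H = 314.75 K, so ΔT = 17.60 K.
COP_Carnot = T_C/ΔT = 297.15/17.60 = 16.88.
η_II = COP_actual/COP_Carnot = 5.434/16.88 = 0.3219.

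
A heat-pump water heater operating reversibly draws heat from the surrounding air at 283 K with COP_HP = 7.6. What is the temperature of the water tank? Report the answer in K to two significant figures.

COP_HP = T_H/(T_H − T_C) rearranges to T_H = COP·T_C/(COP − 1).
With T_C = 283.00 K, T_H = 7.6 × 283.00/6.600 = 325.88 K.

330 K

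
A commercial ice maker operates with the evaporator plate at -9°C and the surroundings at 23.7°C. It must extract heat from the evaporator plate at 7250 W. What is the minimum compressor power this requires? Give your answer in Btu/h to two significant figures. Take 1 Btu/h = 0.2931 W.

In absolute terms T_C = 264.15 K and T_H = 296.85 K, so ΔT = 32.70 K.
COP_Carnot = T_C/ΔT = 264.15/32.70 = 8.078.
Ẇ_min = Q̇/COP_Carnot = 7250/8.078 = 897.5 W = 3062 Btu/h.

3100 Btu/h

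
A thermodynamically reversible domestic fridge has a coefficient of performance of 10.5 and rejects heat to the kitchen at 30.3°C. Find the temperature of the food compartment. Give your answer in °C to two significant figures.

For a Carnot refrigerator COP_R = T_C/(T_H − T_C), so T_C = COP·T_H/(1 + COP).
With T_H = 303.45 K, T_C = 10.5 × 303.45/11.50 = 277.06 K.
Converting, 277.06 K = 3.91°C.

3.9 °C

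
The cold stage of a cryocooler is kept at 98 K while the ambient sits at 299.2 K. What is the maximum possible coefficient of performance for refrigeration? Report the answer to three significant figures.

The reservoir spacing is ΔT = 299.2 − 98 = 201.2 K.
For a reversible cycle, COP_Carnot = T_C/ΔT = 98.00/201.2 = 0.4871.

0.487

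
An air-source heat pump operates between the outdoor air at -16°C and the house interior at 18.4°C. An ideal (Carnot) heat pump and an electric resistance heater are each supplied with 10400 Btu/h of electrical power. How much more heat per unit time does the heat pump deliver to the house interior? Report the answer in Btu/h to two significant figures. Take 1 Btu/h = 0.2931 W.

78000 Btu/h

In absolute terms T_C = 257.15 K and T_H = 291.55 K, so ΔT = 34.40 K.
COP_Carnot = T_H/ΔT = 291.55/34.40 = 8.475.
The heat pump delivers Q̇_H = COP × Ẇ = 88140 Btu/h; the resistance heater delivers Ẇ = 10400 Btu/h.
Extra = (COP − 1)·Ẇ = 77740 Btu/h.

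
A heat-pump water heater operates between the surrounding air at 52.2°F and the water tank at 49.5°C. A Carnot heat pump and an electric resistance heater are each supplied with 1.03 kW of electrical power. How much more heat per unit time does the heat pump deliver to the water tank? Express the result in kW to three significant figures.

In absolute terms T_C = 284.37 K and T_H = 322.65 K, so ΔT = 38.28 K.
COP_Carnot = T_H/ΔT = 322.65/38.28 = 8.429.
The heat pump delivers Q̇_H = COP × Ẇ = 8.682 kW; the resistance heater delivers Ẇ = 1.030 kW.
Extra = (COP − 1)·Ẇ = 7.652 kW.

7.65 kW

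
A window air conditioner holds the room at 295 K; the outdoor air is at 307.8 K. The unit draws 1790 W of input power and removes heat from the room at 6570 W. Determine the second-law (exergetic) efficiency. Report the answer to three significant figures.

0.159

COP_actual = Q̇_C/Ẇ = 6570/1790 = 3.670.
The reservoir spacing is ΔT = 307.8 − 295 = 12.80 K.
COP_Carnot = T_C/ΔT = 295.00/12.80 = 23.05.
η_II = COP_actual/COP_Carnot = 3.670/23.05 = 0.1593.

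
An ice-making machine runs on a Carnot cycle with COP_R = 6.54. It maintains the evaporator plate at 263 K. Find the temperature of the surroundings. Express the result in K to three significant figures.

COP_R = T_C/(T_H − T_C) gives T_H − T_C = T_C/COP.
With T_C = 263.00 K, T_H = 263.00 × (1 + 1/6.54) = 303.21 K.

303 K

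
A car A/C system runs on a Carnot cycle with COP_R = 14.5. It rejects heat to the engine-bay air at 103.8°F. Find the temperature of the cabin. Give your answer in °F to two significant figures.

67 °F

For a Carnot refrigerator COP_R = T_C/(T_H − T_C), so T_C = COP·T_H/(1 + COP).
With T_H = 313.04 K, T_C = 14.5 × 313.04/15.50 = 292.84 K.
Converting, 292.84 K = 67.45°F.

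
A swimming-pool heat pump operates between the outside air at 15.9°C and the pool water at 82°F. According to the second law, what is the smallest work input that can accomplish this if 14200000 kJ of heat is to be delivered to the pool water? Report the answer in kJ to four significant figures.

560500 kJ

In absolute terms T_C = 289.05 K and T_H = 300.93 K, so ΔT = 11.88 K.
The reversible limit is COP_HP = T_H/ΔT = 25.34, so W_min = Q_H/COP = Q_H·ΔT/T_H.
W_min = 14200000 × 11.88/300.93 = 560500 kJ.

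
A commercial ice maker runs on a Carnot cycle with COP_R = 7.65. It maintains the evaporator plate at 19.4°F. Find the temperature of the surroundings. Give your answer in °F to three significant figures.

COP_R = T_C/(T_H − T_C) gives T_H − T_C = T_C/COP.
With T_C = 266.15 K, T_H = 266.15 × (1 + 1/7.65) = 300.94 K.
Converting, 300.94 K = 82.02°F.

82.0 °F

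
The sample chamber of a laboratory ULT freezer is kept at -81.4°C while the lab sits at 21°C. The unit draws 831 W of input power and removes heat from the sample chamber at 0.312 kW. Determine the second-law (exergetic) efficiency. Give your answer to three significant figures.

Converting, Q̇_C = 0.3120 kW = 312.0 W, so COP_actual = Q̇_C/Ẇ = 312.0/831.0 = 0.3755.
In absolute terms T_C = 191.75 K and T_H = 294.15 K, so ΔT = 102.4 K.
COP_Carnot = T_C/ΔT = 191.75/102.4 = 1.873.
η_II = COP_actual/COP_Carnot = 0.3755/1.873 = 0.2005.

0.201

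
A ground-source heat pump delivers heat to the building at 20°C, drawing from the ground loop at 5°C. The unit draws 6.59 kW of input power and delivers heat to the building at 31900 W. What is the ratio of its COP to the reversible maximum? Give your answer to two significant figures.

Converting, Q̇_H = 31900 W = 31.90 kW, so COP_actual = Q̇_H/Ẇ = 31.90/6.590 = 4.841.
In absolute terms T_C = 278.15 K and T_H = 293.15 K, so ΔT = 15.00 K.
COP_Carnot = T_H/ΔT = 293.15/15.00 = 19.54.
η_II = COP_actual/COP_Carnot = 4.841/19.54 = 0.2477.

0.25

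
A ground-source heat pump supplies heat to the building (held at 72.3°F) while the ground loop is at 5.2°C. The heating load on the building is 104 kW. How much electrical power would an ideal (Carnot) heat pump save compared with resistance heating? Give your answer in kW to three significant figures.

In absolute terms T_C = 278.35 K and T_H = 295.54 K, so ΔT = 17.19 K.
COP_Carnot = T_H/ΔT = 295.54/17.19 = 17.19.
Resistance heating needs Ẇ_res = Q̇_H = 104.0 kW; the reversible heat pump needs only Ẇ_hp = Q̇_H/COP = 6.049 kW.
Saving = 104.0 − 6.049 = 97.95 kW.

98.0 kW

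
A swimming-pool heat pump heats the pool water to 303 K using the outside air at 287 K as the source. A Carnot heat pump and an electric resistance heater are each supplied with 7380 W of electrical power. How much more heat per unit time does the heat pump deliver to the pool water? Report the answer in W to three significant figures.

The reservoir spacing is ΔT = 303 − 287 = 16.00 K.
COP_Carnot = T_H/ΔT = 303.00/16.00 = 18.94.
The heat pump delivers Q̇_H = COP × Ẇ = 139800 W; the resistance heater delivers Ẇ = 7380 W.
Extra = (COP − 1)·Ẇ = 132400 W.

132000 W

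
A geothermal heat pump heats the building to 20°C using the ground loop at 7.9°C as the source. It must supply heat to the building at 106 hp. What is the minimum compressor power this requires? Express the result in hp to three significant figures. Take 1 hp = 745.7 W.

4.38 hp

In absolute terms T_C = 281.05 K and T_H = 293.15 K, so ΔT = 12.10 K.
COP_Carnot = T_H/ΔT = 293.15/12.10 = 24.23.
Ẇ_min = Q̇/COP_Carnot = 106.0/24.23 = 4.375 hp.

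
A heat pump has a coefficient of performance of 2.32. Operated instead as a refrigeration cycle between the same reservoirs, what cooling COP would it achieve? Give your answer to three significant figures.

Since Q_H = Q_C + W for any cycle, COP_R = Q_C/W = Q_H/W − 1.
COP_R = 2.32 − 1 = 1.32.

1.32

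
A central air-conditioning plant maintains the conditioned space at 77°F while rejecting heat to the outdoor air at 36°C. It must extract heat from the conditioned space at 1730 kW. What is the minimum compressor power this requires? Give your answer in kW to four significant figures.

In absolute terms T_C = 298.15 K and T_H = 309.15 K, so ΔT = 11.00 K.
COP_Carnot = T_C/ΔT = 298.15/11.00 = 27.10.
Ẇ_min = Q̇/COP_Carnot = 1730/27.10 = 63.83 kW.

63.83 kW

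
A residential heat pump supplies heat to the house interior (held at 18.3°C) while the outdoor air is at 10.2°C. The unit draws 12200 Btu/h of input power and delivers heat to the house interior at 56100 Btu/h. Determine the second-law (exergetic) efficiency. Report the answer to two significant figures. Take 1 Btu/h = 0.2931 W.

0.13

COP_actual = Q̇_H/Ẇ = 56100/12200 = 4.598.
In absolute terms T_C = 283.35 K and T_H = 291.45 K, so ΔT = 8.100 K.
COP_Carnot = T_H/ΔT = 291.45/8.100 = 35.98.
η_II = COP_actual/COP_Carnot = 4.598/35.98 = 0.1278.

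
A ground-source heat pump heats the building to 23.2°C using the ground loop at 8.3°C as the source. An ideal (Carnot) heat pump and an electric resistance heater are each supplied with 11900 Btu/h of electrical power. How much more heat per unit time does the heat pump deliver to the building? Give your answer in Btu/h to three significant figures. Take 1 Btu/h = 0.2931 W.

In absolute terms T_C = 281.45 K and T_H = 296.35 K, so ΔT = 14.90 K.
COP_Carnot = T_H/ΔT = 296.35/14.90 = 19.89.
The heat pump delivers Q̇_H = COP × Ẇ = 236700 Btu/h; the resistance heater delivers Ẇ = 11900 Btu/h.
Extra = (COP − 1)·Ẇ = 224800 Btu/h.

225000 Btu/h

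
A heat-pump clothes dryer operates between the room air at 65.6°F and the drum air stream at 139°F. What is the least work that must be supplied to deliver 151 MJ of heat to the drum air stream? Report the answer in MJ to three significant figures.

In absolute terms T_C = 291.82 K and T_H = 332.59 K, so ΔT = 40.78 K.
The reversible limit is COP_HP = T_H/ΔT = 8.156, so W_min = Q_H/COP = Q_H·ΔT/T_H.
W_min = 151.0 × 40.78/332.59 = 18.51 MJ.

18.5 MJ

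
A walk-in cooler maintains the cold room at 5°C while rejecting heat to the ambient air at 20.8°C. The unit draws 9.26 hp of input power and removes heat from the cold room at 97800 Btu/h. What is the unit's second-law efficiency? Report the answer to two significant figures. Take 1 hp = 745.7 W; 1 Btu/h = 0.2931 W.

0.24

Converting, Q̇_C = 97800 Btu/h = 38.44 hp, so COP_actual = Q̇_C/Ẇ = 38.44/9.260 = 4.151.
In absolute terms T_C = 278.15 K and T_H = 293.95 K, so ΔT = 15.80 K.
COP_Carnot = T_C/ΔT = 278.15/15.80 = 17.60.
η_II = COP_actual/COP_Carnot = 4.151/17.60 = 0.2358.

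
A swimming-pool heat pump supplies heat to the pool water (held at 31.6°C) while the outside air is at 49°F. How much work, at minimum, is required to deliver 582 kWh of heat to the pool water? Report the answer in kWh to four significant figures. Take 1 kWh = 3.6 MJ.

In absolute terms T_C = 282.59 K and T_H = 304.75 K, so ΔT = 22.16 K.
The reversible limit is COP_HP = T_H/ΔT = 13.76, so W_min = Q_H/COP = Q_H·ΔT/T_H.
W_min = 582.0 × 22.16/304.75 = 42.31 kWh.

42.31 kWh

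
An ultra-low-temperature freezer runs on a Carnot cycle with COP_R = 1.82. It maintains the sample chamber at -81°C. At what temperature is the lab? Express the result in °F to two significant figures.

76 °F

COP_R = T_C/(T_H − T_C) gives T_H − T_C = T_C/COP.
With T_C = 192.15 K, T_H = 192.15 × (1 + 1/1.82) = 297.73 K.
Converting, 297.73 K = 76.24°F.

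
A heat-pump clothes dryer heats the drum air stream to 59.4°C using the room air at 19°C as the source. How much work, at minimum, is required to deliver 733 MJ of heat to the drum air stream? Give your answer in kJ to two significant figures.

In absolute terms T_C = 292.15 K and T_H = 332.55 K, so ΔT = 40.40 K.
The reversible limit is COP_HP = T_H/ΔT = 8.231, so W_min = Q_H/COP = Q_H·ΔT/T_H.
W_min = 733.0 × 40.40/332.55 = 89.05 MJ = 89050 kJ.

89000 kJ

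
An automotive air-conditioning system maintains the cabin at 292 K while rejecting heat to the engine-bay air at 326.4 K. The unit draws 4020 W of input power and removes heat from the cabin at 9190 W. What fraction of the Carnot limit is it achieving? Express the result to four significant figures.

0.2693

COP_actual = Q̇_C/Ẇ = 9190/4020 = 2.286.
The reservoir spacing is ΔT = 326.4 − 292 = 34.40 K.
COP_Carnot = T_C/ΔT = 292.00/34.40 = 8.488.
η_II = COP_actual/COP_Carnot = 2.286/8.488 = 0.2693.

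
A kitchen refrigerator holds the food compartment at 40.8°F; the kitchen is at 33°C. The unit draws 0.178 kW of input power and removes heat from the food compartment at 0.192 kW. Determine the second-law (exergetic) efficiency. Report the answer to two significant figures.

0.11

COP_actual = Q̇_C/Ẇ = 0.1920/0.1780 = 1.079.
In absolute terms T_C = 278.04 K and T_H = 306.15 K, so ΔT = 28.11 K.
COP_Carnot = T_C/ΔT = 278.04/28.11 = 9.891.
η_II = COP_actual/COP_Carnot = 1.079/9.891 = 0.1091.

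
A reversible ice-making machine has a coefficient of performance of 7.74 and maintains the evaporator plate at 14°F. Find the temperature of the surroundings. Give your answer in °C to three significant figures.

24.0 °C

COP_R = T_C/(T_H − T_C) gives T_H − T_C = T_C/COP.
With T_C = 263.15 K, T_H = 263.15 × (1 + 1/7.74) = 297.15 K.
Converting, 297.15 K = 24.00°C.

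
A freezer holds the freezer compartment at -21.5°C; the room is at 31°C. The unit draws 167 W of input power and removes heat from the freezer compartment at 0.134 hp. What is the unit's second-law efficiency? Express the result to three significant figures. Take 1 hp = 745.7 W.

Converting, Q̇_C = 0.1340 hp = 99.92 W, so COP_actual = Q̇_C/Ẇ = 99.92/167.0 = 0.5983.
In absolute terms T_C = 251.65 K and T_H = 304.15 K, so ΔT = 52.50 K.
COP_Carnot = T_C/ΔT = 251.65/52.50 = 4.793.
η_II = COP_actual/COP_Carnot = 0.5983/4.793 = 0.1248.

0.125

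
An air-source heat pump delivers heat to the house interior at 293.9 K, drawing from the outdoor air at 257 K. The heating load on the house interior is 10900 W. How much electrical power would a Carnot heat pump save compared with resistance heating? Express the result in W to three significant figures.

9530 W

The reservoir spacing is ΔT = 293.9 − 257 = 36.90 K.
COP_Carnot = T_H/ΔT = 293.90/36.90 = 7.965.
Resistance heating needs Ẇ_res = Q̇_H = 10900 W; the reversible heat pump needs only Ẇ_hp = Q̇_H/COP = 1369 W.
Saving = 10900 − 1369 = 9531 W.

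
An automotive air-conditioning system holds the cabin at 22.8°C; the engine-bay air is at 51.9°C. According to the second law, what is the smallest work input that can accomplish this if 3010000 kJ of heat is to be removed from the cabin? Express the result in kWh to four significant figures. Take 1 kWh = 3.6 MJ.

82.21 kWh

In absolute terms T_C = 295.95 K and T_H = 325.05 K, so ΔT = 29.10 K.
The reversible limit is COP_R = T_C/ΔT = 10.17, so W_min = Q_C/COP = Q_C·ΔT/T_C.
W_min = 3010000 × 29.10/295.95 = 296000 kJ = 82.21 kWh.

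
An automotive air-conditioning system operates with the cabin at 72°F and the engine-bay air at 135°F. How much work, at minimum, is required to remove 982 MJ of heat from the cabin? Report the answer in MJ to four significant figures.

In absolute terms T_C = 295.37 K and T_H = 330.37 K, so ΔT = 35.00 K.
The reversible limit is COP_R = T_C/ΔT = 8.439, so W_min = Q_C/COP = Q_C·ΔT/T_C.
W_min = 982.0 × 35.00/295.37 = 116.4 MJ.

116.4 MJ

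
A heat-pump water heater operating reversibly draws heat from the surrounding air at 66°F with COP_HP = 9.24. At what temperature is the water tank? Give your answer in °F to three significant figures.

COP_HP = T_H/(T_H − T_C) rearranges to T_H = COP·T_C/(COP − 1).
With T_C = 292.04 K, T_H = 9.24 × 292.04/8.240 = 327.48 K.
Converting, 327.48 K = 129.79°F.

130 °F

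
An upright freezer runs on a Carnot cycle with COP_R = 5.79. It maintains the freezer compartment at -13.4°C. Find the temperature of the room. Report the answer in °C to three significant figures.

31.5 °C

COP_R = T_C/(T_H − T_C) gives T_H − T_C = T_C/COP.
With T_C = 259.75 K, T_H = 259.75 × (1 + 1/5.79) = 304.61 K.
Converting, 304.61 K = 31.46°C.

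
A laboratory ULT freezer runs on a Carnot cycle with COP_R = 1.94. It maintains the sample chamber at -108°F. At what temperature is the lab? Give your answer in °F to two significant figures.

73 °F

COP_R = T_C/(T_H − T_C) gives T_H − T_C = T_C/COP.
With T_C = 195.37 K, T_H = 195.37 × (1 + 1/1.94) = 296.08 K.
Converting, 296.08 K = 73.27°F.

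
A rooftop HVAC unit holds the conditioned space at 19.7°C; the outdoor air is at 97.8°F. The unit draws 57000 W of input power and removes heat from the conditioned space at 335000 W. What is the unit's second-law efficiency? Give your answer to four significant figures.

0.3383

COP_actual = Q̇_C/Ẇ = 335000/57000 = 5.877.
In absolute terms T_C = 292.85 K and T_H = 309.71 K, so ΔT = 16.86 K.
COP_Carnot = T_C/ΔT = 292.85/16.86 = 17.37.
η_II = COP_actual/COP_Carnot = 5.877/17.37 = 0.3383.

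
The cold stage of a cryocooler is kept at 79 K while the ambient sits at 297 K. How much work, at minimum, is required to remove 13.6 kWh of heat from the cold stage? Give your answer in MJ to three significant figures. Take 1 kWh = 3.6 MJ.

The reservoir spacing is ΔT = 297 − 79 = 218.0 K.
The reversible limit is COP_R = T_C/ΔT = 0.3624, so W_min = Q_C/COP = Q_C·ΔT/T_C.
W_min = 13.60 × 218.0/79.00 = 37.53 kWh = 135.1 MJ.

135 MJ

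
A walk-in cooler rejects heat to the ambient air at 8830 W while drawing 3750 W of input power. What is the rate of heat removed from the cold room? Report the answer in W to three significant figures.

For a cyclic device the first law requires Q̇_H = Q̇_C + Ẇ.
Q̇_C = Q̇_H − Ẇ = 5080 W.

5080 W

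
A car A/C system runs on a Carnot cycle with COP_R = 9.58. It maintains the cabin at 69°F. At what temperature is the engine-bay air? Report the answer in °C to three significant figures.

COP_R = T_C/(T_H − T_C) gives T_H − T_C = T_C/COP.
With T_C = 293.71 K, T_H = 293.71 × (1 + 1/9.58) = 324.36 K.
Converting, 324.36 K = 51.21°C.

51.2 °C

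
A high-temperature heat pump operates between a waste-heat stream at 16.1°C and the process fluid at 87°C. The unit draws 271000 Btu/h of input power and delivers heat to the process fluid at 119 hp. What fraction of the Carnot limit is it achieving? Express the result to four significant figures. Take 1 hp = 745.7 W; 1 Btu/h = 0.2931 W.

0.2199

Converting, Q̇_H = 119.0 hp = 302800 Btu/h, so COP_actual = Q̇_H/Ẇ = 302800/271000 = 1.117.
In absolute terms T_C = 289.25 K and T_H = 360.15 K, so ΔT = 70.90 K.
COP_Carnot = T_H/ΔT = 360.15/70.90 = 5.080.
η_II = COP_actual/COP_Carnot = 1.117/5.080 = 0.2199.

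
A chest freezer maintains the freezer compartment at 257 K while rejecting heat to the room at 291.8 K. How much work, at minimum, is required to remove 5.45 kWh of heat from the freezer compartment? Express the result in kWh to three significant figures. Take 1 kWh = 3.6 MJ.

The reservoir spacing is ΔT = 291.8 − 257 = 34.80 K.
The reversible limit is COP_R = T_C/ΔT = 7.385, so W_min = Q_C/COP = Q_C·ΔT/T_C.
W_min = 5.450 × 34.80/257.00 = 0.7380 kWh.

0.738 kWh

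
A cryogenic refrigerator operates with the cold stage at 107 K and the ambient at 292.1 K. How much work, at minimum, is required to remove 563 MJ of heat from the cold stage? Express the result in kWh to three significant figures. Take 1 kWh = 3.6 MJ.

271 kWh

The reservoir spacing is ΔT = 292.1 − 107 = 185.1 K.
The reversible limit is COP_R = T_C/ΔT = 0.5781, so W_min = Q_C/COP = Q_C·ΔT/T_C.
W_min = 563.0 × 185.1/107.00 = 973.9 MJ = 270.5 kWh.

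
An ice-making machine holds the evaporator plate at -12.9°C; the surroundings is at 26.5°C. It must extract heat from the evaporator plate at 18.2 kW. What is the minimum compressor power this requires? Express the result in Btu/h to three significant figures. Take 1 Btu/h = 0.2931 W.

9400 Btu/h

In absolute terms T_C = 260.25 K and T_H = 299.65 K, so ΔT = 39.40 K.
COP_Carnot = T_C/ΔT = 260.25/39.40 = 6.605.
Ẇ_min = Q̇/COP_Carnot = 18.20/6.605 = 2.755 kW = 9401 Btu/h.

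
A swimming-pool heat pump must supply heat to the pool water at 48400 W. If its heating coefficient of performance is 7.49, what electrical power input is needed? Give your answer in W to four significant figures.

6462 W

Ẇ = Q̇_H/COP_HP = 48400/7.49 = 6462 W.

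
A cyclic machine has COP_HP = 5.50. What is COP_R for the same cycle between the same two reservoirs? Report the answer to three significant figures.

Since Q_H = Q_C + W for any cycle, COP_R = Q_C/W = Q_H/W − 1.
COP_R = 5.50 − 1 = 4.50.

4.50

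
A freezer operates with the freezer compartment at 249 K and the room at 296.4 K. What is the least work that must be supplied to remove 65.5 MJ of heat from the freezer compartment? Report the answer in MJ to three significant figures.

12.5 MJ

The reservoir spacing is ΔT = 296.4 − 249 = 47.40 K.
The reversible limit is COP_R = T_C/ΔT = 5.253, so W_min = Q_C/COP = Q_C·ΔT/T_C.
W_min = 65.50 × 47.40/249.00 = 12.47 MJ.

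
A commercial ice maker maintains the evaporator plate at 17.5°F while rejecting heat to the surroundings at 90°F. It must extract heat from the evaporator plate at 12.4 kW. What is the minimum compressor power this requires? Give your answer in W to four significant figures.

In absolute terms T_C = 265.09 K and T_H = 305.37 K, so ΔT = 40.28 K.
COP_Carnot = T_C/ΔT = 265.09/40.28 = 6.582.
Ẇ_min = Q̇/COP_Carnot = 12.40/6.582 = 1.884 kW = 1884 W.

1884 W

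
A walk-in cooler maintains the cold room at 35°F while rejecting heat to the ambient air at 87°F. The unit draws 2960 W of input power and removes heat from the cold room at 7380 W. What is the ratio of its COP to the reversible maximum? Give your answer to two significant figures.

COP_actual = Q̇_C/Ẇ = 7380/2960 = 2.493.
In absolute terms T_C = 274.82 K and T_H = 303.71 K, so ΔT = 28.89 K.
COP_Carnot = T_C/ΔT = 274.82/28.89 = 9.513.
η_II = COP_actual/COP_Carnot = 2.493/9.513 = 0.2621.

0.26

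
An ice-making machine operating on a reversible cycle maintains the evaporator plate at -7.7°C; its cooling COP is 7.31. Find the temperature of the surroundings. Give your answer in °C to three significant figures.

28.6 °C

COP_R = T_C/(T_H − T_C) gives T_H − T_C = T_C/COP.
With T_C = 265.45 K, T_H = 265.45 × (1 + 1/7.31) = 301.76 K.
Converting, 301.76 K = 28.61°C.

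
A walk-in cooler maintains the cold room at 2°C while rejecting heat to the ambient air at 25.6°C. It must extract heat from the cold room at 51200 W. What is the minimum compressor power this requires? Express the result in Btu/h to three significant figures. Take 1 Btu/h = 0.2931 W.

In absolute terms T_C = 275.15 K and T_H = 298.75 K, so ΔT = 23.60 K.
COP_Carnot = T_C/ΔT = 275.15/23.60 = 11.66.
Ẇ_min = Q̇/COP_Carnot = 51200/11.66 = 4391 W = 14980 Btu/h.

15000 Btu/h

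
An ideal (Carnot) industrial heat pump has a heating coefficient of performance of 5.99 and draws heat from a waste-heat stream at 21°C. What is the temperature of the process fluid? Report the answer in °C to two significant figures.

80 °C

COP_HP = T_H/(T_H − T_C) rearranges to T_H = COP·T_C/(COP − 1).
With T_C = 294.15 K, T_H = 5.99 × 294.15/4.990 = 353.10 K.
Converting, 353.10 K = 79.95°C.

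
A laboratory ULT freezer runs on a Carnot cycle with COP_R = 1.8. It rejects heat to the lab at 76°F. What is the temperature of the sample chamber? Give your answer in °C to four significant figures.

For a Carnot refrigerator COP_R = T_C/(T_H − T_C), so T_C = COP·T_H/(1 + COP).
With T_H = 297.59 K, T_C = 1.8 × 297.59/2.800 = 191.31 K.
Converting, 191.31 K = -81.84°C.

-81.84 °C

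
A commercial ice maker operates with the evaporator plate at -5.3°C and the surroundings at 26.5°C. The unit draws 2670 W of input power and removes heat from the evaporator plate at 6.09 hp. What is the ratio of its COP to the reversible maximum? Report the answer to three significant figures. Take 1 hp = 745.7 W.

Converting, Q̇_C = 6.090 hp = 4541 W, so COP_actual = Q̇_C/Ẇ = 4541/2670 = 1.701.
In absolute terms T_C = 267.85 K and T_H = 299.65 K, so ΔT = 31.80 K.
COP_Carnot = T_C/ΔT = 267.85/31.80 = 8.423.
η_II = COP_actual/COP_Carnot = 1.701/8.423 = 0.2019.

0.202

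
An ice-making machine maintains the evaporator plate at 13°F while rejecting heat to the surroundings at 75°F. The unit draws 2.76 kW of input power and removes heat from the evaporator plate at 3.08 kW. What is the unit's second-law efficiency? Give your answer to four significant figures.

0.1464

COP_actual = Q̇_C/Ẇ = 3.080/2.760 = 1.116.
In absolute terms T_C = 262.59 K and T_H = 297.04 K, so ΔT = 34.44 K.
COP_Carnot = T_C/ΔT = 262.59/34.44 = 7.624.
η_II = COP_actual/COP_Carnot = 1.116/7.624 = 0.1464.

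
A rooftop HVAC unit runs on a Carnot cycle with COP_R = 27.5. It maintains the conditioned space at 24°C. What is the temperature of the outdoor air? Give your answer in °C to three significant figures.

34.8 °C

COP_R = T_C/(T_H − T_C) gives T_H − T_C = T_C/COP.
With T_C = 297.15 K, T_H = 297.15 × (1 + 1/27.5) = 307.96 K.
Converting, 307.96 K = 34.81°C.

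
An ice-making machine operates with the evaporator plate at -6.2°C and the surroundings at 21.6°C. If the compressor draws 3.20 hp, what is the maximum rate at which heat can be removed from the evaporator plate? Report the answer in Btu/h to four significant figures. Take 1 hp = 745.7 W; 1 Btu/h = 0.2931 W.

In absolute terms T_C = 266.95 K and T_H = 294.75 K, so ΔT = 27.80 K.
COP_Carnot = T_C/ΔT = 266.95/27.80 = 9.603.
Q̇_max = COP_Carnot × Ẇ = 9.603 × 3.200 hp = 30.73 hp = 78180 Btu/h.

78180 Btu/h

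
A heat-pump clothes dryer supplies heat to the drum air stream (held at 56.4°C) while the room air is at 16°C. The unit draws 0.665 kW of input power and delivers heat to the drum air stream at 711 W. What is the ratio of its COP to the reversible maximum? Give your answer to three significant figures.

Converting, Q̇_H = 711.0 W = 0.7110 kW, so COP_actual = Q̇_H/Ẇ = 0.7110/0.6650 = 1.069.
In absolute terms T_C = 289.15 K and T_H = 329.55 K, so ΔT = 40.40 K.
COP_Carnot = T_H/ΔT = 329.55/40.40 = 8.157.
η_II = COP_actual/COP_Carnot = 1.069/8.157 = 0.1311.

0.131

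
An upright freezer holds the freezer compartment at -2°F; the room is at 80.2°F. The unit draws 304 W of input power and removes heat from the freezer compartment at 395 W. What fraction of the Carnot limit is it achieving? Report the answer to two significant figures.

0.23

COP_actual = Q̇_C/Ẇ = 395.0/304.0 = 1.299.
In absolute terms T_C = 254.26 K and T_H = 299.93 K, so ΔT = 45.67 K.
COP_Carnot = T_C/ΔT = 254.26/45.67 = 5.568.
η_II = COP_actual/COP_Carnot = 1.299/5.568 = 0.2334.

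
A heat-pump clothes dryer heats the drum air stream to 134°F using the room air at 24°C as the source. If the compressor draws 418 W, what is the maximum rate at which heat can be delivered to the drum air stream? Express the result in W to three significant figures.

In absolute terms T_C = 297.15 K and T_H = 329.82 K, so ΔT = 32.67 K.
COP_Carnot = T_H/ΔT = 329.82/32.67 = 10.10.
Q̇_max = COP_Carnot × Ẇ = 10.10 × 418.0 W = 4220 W.

4220 W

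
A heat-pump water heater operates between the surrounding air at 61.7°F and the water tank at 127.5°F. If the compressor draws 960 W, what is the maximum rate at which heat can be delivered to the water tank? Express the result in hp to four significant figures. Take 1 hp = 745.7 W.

11.49 hp

In absolute terms T_C = 289.65 K and T_H = 326.21 K, so ΔT = 36.56 K.
COP_Carnot = T_H/ΔT = 326.21/36.56 = 8.924.
Q̇_max = COP_Carnot × Ẇ = 8.924 × 960.0 W = 8567 W = 11.49 hp.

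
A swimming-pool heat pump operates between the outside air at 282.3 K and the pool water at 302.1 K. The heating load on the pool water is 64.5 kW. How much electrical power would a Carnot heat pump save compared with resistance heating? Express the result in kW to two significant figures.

60 kW

The reservoir spacing is ΔT = 302.1 − 282.3 = 19.80 K.
COP_Carnot = T_H/ΔT = 302.10/19.80 = 15.26.
Resistance heating needs Ẇ_res = Q̇_H = 64.50 kW; the reversible heat pump needs only Ẇ_hp = Q̇_H/COP = 4.227 kW.
Saving = 64.50 − 4.227 = 60.27 kW.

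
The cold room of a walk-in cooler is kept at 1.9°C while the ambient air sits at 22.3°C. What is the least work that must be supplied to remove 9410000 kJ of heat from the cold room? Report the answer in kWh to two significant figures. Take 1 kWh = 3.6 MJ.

In absolute terms T_C = 275.05 K and T_H = 295.45 K, so ΔT = 20.40 K.
The reversible limit is COP_R = T_C/ΔT = 13.48, so W_min = Q_C/COP = Q_C·ΔT/T_C.
W_min = 9410000 × 20.40/275.05 = 697900 kJ = 193.9 kWh.

190 kWh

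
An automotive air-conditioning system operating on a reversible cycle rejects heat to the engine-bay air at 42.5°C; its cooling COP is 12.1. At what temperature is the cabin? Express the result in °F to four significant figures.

65.13 °F

For a Carnot refrigerator COP_R = T_C/(T_H − T_C), so T_C = COP·T_H/(1 + COP).
With T_H = 315.65 K, T_C = 12.1 × 315.65/13.10 = 291.55 K.
Converting, 291.55 K = 65.13°F.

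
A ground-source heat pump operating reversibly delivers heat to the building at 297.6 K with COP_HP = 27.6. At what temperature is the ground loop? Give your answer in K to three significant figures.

287 K

COP_HP = T_H/(T_H − T_C) gives T_H − T_C = T_H/COP.
With T_H = 297.60 K, T_C = 297.60 × (1 − 1/27.6) = 286.82 K.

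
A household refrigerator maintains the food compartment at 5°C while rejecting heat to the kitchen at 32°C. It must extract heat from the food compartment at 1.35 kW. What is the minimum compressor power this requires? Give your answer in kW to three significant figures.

In absolute terms T_C = 278.15 K and T_H = 305.15 K, so ΔT = 27.00 K.
COP_Carnot = T_C/ΔT = 278.15/27.00 = 10.30.
Ẇ_min = Q̇/COP_Carnot = 1.350/10.30 = 0.1310 kW.

0.131 kW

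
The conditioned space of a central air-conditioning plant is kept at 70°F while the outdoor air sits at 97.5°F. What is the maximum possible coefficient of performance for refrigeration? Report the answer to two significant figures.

19

In absolute terms T_C = 294.26 K and T_H = 309.54 K, so ΔT = 15.28 K.
For a reversible cycle, COP_Carnot = T_C/ΔT = 294.26/15.28 = 19.26.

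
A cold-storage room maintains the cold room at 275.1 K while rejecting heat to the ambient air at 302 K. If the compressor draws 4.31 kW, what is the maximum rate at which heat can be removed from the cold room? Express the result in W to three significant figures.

44100 W

The reservoir spacing is ΔT = 302 − 275.1 = 26.90 K.
COP_Carnot = T_C/ΔT = 275.10/26.90 = 10.23.
Q̇_max = COP_Carnot × Ẇ = 10.23 × 4.310 kW = 44.08 kW = 44080 W.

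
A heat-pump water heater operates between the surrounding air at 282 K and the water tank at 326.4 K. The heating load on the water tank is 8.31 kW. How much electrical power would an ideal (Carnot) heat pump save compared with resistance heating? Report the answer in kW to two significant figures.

The reservoir spacing is ΔT = 326.4 − 282 = 44.40 K.
COP_Carnot = T_H/ΔT = 326.40/44.40 = 7.351.
Resistance heating needs Ẇ_res = Q̇_H = 8.310 kW; the reversible heat pump needs only Ẇ_hp = Q̇_H/COP = 1.130 kW.
Saving = 8.310 − 1.130 = 7.180 kW.

7.2 kW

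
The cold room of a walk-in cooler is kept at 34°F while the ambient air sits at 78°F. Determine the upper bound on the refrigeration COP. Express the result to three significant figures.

In absolute terms T_C = 274.26 K and T_H = 298.71 K, so ΔT = 24.44 K.
For a reversible cycle, COP_Carnot = T_C/ΔT = 274.26/24.44 = 11.22.

11.2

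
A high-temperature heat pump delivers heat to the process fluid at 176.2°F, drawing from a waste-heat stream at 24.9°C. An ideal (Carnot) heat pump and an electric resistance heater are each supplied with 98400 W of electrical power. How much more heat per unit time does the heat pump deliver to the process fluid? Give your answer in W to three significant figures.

In absolute terms T_C = 298.05 K and T_H = 353.26 K, so ΔT = 55.21 K.
COP_Carnot = T_H/ΔT = 353.26/55.21 = 6.398.
The heat pump delivers Q̇_H = COP × Ẇ = 629600 W; the resistance heater delivers Ẇ = 98400 W.
Extra = (COP − 1)·Ẇ = 531200 W.

531000 W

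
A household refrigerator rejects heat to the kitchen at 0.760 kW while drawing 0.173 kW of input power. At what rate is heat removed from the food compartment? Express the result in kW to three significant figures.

0.587 kW

For a cyclic device the first law requires Q̇_H = Q̇_C + Ẇ.
Q̇_C = Q̇_H − Ẇ = 0.5870 kW.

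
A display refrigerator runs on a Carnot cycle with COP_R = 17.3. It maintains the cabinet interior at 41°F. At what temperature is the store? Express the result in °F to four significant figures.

COP_R = T_C/(T_H − T_C) gives T_H − T_C = T_C/COP.
With T_C = 278.15 K, T_H = 278.15 × (1 + 1/17.3) = 294.23 K.
Converting, 294.23 K = 69.94°F.

69.94 °F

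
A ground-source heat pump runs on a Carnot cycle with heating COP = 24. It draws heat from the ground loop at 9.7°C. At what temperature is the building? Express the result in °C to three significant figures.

COP_HP = T_H/(T_H − T_C) rearranges to T_H = COP·T_C/(COP − 1).
With T_C = 282.85 K, T_H = 24 × 282.85/23.00 = 295.15 K.
Converting, 295.15 K = 22.00°C.

22.0 °C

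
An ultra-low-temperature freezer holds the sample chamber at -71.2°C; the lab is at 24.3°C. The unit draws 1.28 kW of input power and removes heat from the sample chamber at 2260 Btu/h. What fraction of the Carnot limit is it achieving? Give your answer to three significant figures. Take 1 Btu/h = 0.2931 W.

0.245

Converting, Q̇_C = 2260 Btu/h = 0.6624 kW, so COP_actual = Q̇_C/Ẇ = 0.6624/1.280 = 0.5175.
In absolute terms T_C = 201.95 K and T_H = 297.45 K, so ΔT = 95.50 K.
COP_Carnot = T_C/ΔT = 201.95/95.50 = 2.115.
η_II = COP_actual/COP_Carnot = 0.5175/2.115 = 0.2447.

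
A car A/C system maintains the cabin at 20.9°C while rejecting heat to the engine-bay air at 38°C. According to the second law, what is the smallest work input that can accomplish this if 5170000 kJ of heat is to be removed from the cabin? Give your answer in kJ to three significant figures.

In absolute terms T_C = 294.05 K and T_H = 311.15 K, so ΔT = 17.10 K.
The reversible limit is COP_R = T_C/ΔT = 17.20, so W_min = Q_C/COP = Q_C·ΔT/T_C.
W_min = 5170000 × 17.10/294.05 = 300700 kJ.

301000 kJ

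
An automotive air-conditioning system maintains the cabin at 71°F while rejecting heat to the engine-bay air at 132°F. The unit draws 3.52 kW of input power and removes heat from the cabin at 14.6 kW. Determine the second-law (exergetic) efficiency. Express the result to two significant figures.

0.48

COP_actual = Q̇_C/Ẇ = 14.60/3.520 = 4.148.
In absolute terms T_C = 294.82 K and T_H = 328.71 K, so ΔT = 33.89 K.
COP_Carnot = T_C/ΔT = 294.82/33.89 = 8.700.
η_II = COP_actual/COP_Carnot = 4.148/8.700 = 0.4768.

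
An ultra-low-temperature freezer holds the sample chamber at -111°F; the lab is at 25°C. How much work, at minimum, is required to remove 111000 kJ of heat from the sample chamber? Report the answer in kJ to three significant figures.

59900 kJ

In absolute terms T_C = 193.71 K and T_H = 298.15 K, so ΔT = 104.4 K.
The reversible limit is COP_R = T_C/ΔT = 1.855, so W_min = Q_C/COP = Q_C·ΔT/T_C.
W_min = 111000 × 104.4/193.71 = 59850 kJ.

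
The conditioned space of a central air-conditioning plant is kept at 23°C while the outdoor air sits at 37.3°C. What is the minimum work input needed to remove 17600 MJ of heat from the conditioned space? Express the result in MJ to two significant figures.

In absolute terms T_C = 296.15 K and T_H = 310.45 K, so ΔT = 14.30 K.
The reversible limit is COP_R = T_C/ΔT = 20.71, so W_min = Q_C/COP = Q_C·ΔT/T_C.
W_min = 17600 × 14.30/296.15 = 849.8 MJ.

850 MJ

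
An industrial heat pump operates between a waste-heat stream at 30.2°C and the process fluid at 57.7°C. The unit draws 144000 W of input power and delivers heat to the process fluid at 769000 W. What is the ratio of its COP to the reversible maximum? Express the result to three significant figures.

0.444

COP_actual = Q̇_H/Ẇ = 769000/144000 = 5.340.
In absolute terms T_C = 303.35 K and T_H = 330.85 K, so ΔT = 27.50 K.
COP_Carnot = T_H/ΔT = 330.85/27.50 = 12.03.
η_II = COP_actual/COP_Carnot = 5.340/12.03 = 0.4439.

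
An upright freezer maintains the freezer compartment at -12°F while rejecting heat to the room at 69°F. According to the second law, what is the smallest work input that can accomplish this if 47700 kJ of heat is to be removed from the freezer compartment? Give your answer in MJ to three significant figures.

8.63 MJ

In absolute terms T_C = 248.71 K and T_H = 293.71 K, so ΔT = 45.00 K.
The reversible limit is COP_R = T_C/ΔT = 5.527, so W_min = Q_C/COP = Q_C·ΔT/T_C.
W_min = 47700 × 45.00/248.71 = 8631 kJ = 8.631 MJ.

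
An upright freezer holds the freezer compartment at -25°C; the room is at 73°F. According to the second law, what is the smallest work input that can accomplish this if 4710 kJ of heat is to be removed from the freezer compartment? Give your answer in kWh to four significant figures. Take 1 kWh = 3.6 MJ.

In absolute terms T_C = 248.15 K and T_H = 295.93 K, so ΔT = 47.78 K.
The reversible limit is COP_R = T_C/ΔT = 5.194, so W_min = Q_C/COP = Q_C·ΔT/T_C.
W_min = 4710 × 47.78/248.15 = 906.8 kJ = 0.2519 kWh.

0.2519 kWh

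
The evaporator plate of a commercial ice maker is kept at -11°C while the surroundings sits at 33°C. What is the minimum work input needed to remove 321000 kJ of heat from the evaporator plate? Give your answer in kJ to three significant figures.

53900 kJ

In absolute terms T_C = 262.15 K and T_H = 306.15 K, so ΔT = 44.00 K.
The reversible limit is COP_R = T_C/ΔT = 5.958, so W_min = Q_C/COP = Q_C·ΔT/T_C.
W_min = 321000 × 44.00/262.15 = 53880 kJ.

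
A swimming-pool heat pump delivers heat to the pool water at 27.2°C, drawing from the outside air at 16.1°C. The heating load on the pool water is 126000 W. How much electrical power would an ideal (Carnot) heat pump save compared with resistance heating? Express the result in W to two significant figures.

In absolute terms T_C = 289.25 K and T_H = 300.35 K, so ΔT = 11.10 K.
COP_Carnot = T_H/ΔT = 300.35/11.10 = 27.06.
Resistance heating needs Ẇ_res = Q̇_H = 126000 W; the reversible heat pump needs only Ẇ_hp = Q̇_H/COP = 4657 W.
Saving = 126000 − 4657 = 121300 W.

120000 W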